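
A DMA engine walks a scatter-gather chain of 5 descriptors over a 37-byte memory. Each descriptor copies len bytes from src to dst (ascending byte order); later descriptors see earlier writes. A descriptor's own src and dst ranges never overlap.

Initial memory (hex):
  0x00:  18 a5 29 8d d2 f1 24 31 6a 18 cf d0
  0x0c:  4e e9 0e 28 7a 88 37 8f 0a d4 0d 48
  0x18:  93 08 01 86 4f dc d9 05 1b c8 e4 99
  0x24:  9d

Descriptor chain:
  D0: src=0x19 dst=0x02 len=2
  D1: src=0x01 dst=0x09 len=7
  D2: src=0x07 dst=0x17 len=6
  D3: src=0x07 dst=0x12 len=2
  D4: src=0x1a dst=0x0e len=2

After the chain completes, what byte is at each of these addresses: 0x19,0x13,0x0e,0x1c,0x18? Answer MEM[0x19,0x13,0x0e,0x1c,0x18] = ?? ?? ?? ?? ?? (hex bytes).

MEM[0x19,0x13,0x0e,0x1c,0x18] = a5 6a 08 d2 6a

D0: mem[0x02..0x03] <- [08 01]
D1: mem[0x09..0x0f] <- [a5 08 01 d2 f1 24 31]
D2: mem[0x17..0x1c] <- [31 6a a5 08 01 d2]
D3: mem[0x12..0x13] <- [31 6a]
D4: mem[0x0e..0x0f] <- [08 01]
query mem[0x19]=0xa5, mem[0x13]=0x6a, mem[0x0e]=0x08, mem[0x1c]=0xd2, mem[0x18]=0x6a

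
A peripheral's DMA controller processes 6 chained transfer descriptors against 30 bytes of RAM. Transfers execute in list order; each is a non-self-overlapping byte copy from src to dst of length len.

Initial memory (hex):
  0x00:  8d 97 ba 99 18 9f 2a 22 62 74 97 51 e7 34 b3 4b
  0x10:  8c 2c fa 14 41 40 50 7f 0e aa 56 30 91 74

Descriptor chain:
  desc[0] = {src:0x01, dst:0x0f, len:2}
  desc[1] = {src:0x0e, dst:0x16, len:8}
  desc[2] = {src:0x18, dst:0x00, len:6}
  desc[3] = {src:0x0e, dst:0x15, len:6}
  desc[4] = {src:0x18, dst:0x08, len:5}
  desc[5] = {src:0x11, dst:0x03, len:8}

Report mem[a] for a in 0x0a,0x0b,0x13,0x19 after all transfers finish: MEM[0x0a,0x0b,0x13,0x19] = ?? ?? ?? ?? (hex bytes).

[0] 0x01->0x0f len=2 : 97 ba
[1] 0x0e->0x16 len=8 : b3 97 ba 2c fa 14 41 40
[2] 0x18->0x00 len=6 : ba 2c fa 14 41 40
[3] 0x0e->0x15 len=6 : b3 97 ba 2c fa 14
[4] 0x18->0x08 len=5 : 2c fa 14 14 41
[5] 0x11->0x03 len=8 : 2c fa 14 41 b3 97 ba 2c
query mem[0x0a]=0x2c, mem[0x0b]=0x14, mem[0x13]=0x14, mem[0x19]=0xfa

MEM[0x0a,0x0b,0x13,0x19] = 2c 14 14 fa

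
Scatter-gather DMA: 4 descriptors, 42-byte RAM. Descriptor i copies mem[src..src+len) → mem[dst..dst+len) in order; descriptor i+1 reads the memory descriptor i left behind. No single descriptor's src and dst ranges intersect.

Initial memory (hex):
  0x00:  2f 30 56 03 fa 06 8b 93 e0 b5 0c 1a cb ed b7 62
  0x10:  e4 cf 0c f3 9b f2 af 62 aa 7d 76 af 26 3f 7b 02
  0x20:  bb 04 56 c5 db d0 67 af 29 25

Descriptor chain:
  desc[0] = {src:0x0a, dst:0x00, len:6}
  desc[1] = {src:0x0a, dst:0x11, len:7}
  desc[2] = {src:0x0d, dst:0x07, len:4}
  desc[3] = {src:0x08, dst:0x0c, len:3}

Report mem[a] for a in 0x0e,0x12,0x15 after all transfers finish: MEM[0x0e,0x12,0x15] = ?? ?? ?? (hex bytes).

[0] 0x0a->0x00 len=6 : 0c 1a cb ed b7 62
[1] 0x0a->0x11 len=7 : 0c 1a cb ed b7 62 e4
[2] 0x0d->0x07 len=4 : ed b7 62 e4
[3] 0x08->0x0c len=3 : b7 62 e4
query mem[0x0e]=0xe4, mem[0x12]=0x1a, mem[0x15]=0xb7

MEM[0x0e,0x12,0x15] = e4 1a b7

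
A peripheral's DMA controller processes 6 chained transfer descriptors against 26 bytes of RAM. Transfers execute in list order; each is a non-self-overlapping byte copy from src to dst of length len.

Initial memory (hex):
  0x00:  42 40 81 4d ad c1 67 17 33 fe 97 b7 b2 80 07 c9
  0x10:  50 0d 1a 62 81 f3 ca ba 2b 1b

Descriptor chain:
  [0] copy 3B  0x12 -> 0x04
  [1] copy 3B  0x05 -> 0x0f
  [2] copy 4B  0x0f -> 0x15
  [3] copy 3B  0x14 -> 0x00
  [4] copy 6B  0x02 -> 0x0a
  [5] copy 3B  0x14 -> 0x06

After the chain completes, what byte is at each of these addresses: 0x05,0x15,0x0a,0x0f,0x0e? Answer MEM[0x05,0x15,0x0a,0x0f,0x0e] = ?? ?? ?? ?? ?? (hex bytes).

MEM[0x05,0x15,0x0a,0x0f,0x0e] = 62 62 81 17 81

  after D0: wrote 3B at 0x04 = 1a6281
  after D1: wrote 3B at 0x0f = 628117
  after D2: wrote 4B at 0x15 = 6281171a
  after D3: wrote 3B at 0x00 = 816281
  after D4: wrote 6B at 0x0a = 814d1a628117
  after D5: wrote 3B at 0x06 = 816281
query mem[0x05]=0x62, mem[0x15]=0x62, mem[0x0a]=0x81, mem[0x0f]=0x17, mem[0x0e]=0x81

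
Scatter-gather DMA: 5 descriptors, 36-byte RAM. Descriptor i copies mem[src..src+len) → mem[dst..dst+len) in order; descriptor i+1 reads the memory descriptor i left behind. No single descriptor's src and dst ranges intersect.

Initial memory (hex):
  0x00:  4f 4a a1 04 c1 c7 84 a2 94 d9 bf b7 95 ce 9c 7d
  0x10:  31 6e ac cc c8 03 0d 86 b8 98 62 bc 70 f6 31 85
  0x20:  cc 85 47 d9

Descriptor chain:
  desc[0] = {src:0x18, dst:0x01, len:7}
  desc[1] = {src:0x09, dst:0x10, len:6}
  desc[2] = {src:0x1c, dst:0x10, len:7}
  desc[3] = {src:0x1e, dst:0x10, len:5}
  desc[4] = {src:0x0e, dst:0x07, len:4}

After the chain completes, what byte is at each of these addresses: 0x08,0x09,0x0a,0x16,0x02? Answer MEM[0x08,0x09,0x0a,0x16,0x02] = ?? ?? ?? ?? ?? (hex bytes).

#0 dst[0x01+7] := {0xb8,0x98,0x62,0xbc,0x70,0xf6,0x31}
#1 dst[0x10+6] := {0xd9,0xbf,0xb7,0x95,0xce,0x9c}
#2 dst[0x10+7] := {0x70,0xf6,0x31,0x85,0xcc,0x85,0x47}
#3 dst[0x10+5] := {0x31,0x85,0xcc,0x85,0x47}
#4 dst[0x07+4] := {0x9c,0x7d,0x31,0x85}
query mem[0x08]=0x7d, mem[0x09]=0x31, mem[0x0a]=0x85, mem[0x16]=0x47, mem[0x02]=0x98

MEM[0x08,0x09,0x0a,0x16,0x02] = 7d 31 85 47 98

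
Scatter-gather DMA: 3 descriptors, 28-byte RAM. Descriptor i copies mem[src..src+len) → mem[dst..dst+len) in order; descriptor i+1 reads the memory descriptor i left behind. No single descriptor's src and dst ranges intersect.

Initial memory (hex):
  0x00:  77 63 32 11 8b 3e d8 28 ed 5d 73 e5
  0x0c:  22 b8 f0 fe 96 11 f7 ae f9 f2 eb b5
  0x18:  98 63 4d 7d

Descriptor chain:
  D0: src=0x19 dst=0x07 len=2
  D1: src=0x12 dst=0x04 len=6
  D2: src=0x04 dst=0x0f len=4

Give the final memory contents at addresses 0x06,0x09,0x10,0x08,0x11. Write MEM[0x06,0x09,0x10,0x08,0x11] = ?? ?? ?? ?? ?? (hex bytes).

MEM[0x06,0x09,0x10,0x08,0x11] = f9 b5 ae eb f9

[0] 0x19->0x07 len=2 : 63 4d
[1] 0x12->0x04 len=6 : f7 ae f9 f2 eb b5
[2] 0x04->0x0f len=4 : f7 ae f9 f2
query mem[0x06]=0xf9, mem[0x09]=0xb5, mem[0x10]=0xae, mem[0x08]=0xeb, mem[0x11]=0xf9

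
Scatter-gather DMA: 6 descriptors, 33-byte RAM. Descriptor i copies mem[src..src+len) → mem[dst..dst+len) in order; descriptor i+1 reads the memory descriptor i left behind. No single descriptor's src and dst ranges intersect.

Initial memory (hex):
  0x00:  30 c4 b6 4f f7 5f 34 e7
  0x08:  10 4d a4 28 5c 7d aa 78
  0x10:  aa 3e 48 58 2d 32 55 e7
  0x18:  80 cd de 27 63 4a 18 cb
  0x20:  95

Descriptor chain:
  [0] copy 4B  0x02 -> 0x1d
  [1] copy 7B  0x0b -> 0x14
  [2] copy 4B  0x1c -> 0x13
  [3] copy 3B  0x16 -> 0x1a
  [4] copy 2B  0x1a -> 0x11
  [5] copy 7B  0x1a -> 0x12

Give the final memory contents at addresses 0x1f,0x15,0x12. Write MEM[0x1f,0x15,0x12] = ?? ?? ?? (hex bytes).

MEM[0x1f,0x15,0x12] = f7 b6 f7

  after D0: wrote 4B at 0x1d = b64ff75f
  after D1: wrote 7B at 0x14 = 285c7daa78aa3e
  after D2: wrote 4B at 0x13 = 63b64ff7
  after D3: wrote 3B at 0x1a = f7aa78
  after D4: wrote 2B at 0x11 = f7aa
  after D5: wrote 7B at 0x12 = f7aa78b64ff75f
query mem[0x1f]=0xf7, mem[0x15]=0xb6, mem[0x12]=0xf7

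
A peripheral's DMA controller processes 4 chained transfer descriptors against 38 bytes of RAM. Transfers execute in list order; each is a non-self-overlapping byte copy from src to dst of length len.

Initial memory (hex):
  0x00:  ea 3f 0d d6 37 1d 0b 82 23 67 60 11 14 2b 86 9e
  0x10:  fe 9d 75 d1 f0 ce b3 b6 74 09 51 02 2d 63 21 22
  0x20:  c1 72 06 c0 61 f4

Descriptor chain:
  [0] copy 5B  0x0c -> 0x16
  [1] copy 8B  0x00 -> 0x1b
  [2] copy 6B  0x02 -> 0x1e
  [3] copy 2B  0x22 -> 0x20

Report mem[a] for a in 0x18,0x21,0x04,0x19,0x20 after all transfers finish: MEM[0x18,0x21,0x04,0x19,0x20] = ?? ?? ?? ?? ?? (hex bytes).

MEM[0x18,0x21,0x04,0x19,0x20] = 86 82 37 9e 0b

  after D0: wrote 5B at 0x16 = 142b869efe
  after D1: wrote 8B at 0x1b = ea3f0dd6371d0b82
  after D2: wrote 6B at 0x1e = 0dd6371d0b82
  after D3: wrote 2B at 0x20 = 0b82
query mem[0x18]=0x86, mem[0x21]=0x82, mem[0x04]=0x37, mem[0x19]=0x9e, mem[0x20]=0x0b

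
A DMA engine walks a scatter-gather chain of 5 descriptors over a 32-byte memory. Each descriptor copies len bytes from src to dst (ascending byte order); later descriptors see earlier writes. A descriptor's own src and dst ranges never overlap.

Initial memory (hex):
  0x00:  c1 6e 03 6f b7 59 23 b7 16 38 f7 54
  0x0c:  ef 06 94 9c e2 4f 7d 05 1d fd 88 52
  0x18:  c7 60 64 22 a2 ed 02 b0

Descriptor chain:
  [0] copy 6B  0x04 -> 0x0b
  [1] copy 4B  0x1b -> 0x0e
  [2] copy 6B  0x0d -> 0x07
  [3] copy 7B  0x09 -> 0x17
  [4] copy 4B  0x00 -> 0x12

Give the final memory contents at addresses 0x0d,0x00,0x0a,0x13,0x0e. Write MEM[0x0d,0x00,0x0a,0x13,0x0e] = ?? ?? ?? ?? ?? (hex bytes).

[0] 0x04->0x0b len=6 : b7 59 23 b7 16 38
[1] 0x1b->0x0e len=4 : 22 a2 ed 02
[2] 0x0d->0x07 len=6 : 23 22 a2 ed 02 7d
[3] 0x09->0x17 len=7 : a2 ed 02 7d 23 22 a2
[4] 0x00->0x12 len=4 : c1 6e 03 6f
query mem[0x0d]=0x23, mem[0x00]=0xc1, mem[0x0a]=0xed, mem[0x13]=0x6e, mem[0x0e]=0x22

MEM[0x0d,0x00,0x0a,0x13,0x0e] = 23 c1 ed 6e 22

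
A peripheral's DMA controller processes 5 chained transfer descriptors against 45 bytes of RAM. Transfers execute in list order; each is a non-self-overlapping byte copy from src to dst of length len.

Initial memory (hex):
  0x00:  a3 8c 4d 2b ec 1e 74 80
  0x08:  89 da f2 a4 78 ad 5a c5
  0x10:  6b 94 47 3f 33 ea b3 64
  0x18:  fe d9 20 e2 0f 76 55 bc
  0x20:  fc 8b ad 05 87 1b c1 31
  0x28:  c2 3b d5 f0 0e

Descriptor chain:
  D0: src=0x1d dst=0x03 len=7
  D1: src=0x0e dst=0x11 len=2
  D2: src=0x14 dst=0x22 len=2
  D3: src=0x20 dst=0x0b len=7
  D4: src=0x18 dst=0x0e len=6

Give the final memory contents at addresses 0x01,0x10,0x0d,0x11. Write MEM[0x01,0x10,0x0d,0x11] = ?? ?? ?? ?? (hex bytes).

  after D0: wrote 7B at 0x03 = 7655bcfc8bad05
  after D1: wrote 2B at 0x11 = 5ac5
  after D2: wrote 2B at 0x22 = 33ea
  after D3: wrote 7B at 0x0b = fc8b33ea871bc1
  after D4: wrote 6B at 0x0e = fed920e20f76
query mem[0x01]=0x8c, mem[0x10]=0x20, mem[0x0d]=0x33, mem[0x11]=0xe2

MEM[0x01,0x10,0x0d,0x11] = 8c 20 33 e2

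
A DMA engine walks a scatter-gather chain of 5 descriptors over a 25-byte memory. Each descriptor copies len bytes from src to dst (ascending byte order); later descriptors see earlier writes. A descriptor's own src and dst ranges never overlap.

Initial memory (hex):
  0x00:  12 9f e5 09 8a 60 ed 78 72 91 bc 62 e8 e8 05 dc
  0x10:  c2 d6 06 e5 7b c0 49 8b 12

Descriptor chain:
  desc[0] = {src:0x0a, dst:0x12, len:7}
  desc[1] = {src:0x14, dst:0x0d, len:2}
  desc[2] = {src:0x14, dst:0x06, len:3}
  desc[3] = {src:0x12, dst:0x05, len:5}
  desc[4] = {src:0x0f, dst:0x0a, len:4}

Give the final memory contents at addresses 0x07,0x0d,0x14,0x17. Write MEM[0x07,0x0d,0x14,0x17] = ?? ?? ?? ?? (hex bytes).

MEM[0x07,0x0d,0x14,0x17] = e8 bc e8 dc

#0 dst[0x12+7] := {0xbc,0x62,0xe8,0xe8,0x05,0xdc,0xc2}
#1 dst[0x0d+2] := {0xe8,0xe8}
#2 dst[0x06+3] := {0xe8,0xe8,0x05}
#3 dst[0x05+5] := {0xbc,0x62,0xe8,0xe8,0x05}
#4 dst[0x0a+4] := {0xdc,0xc2,0xd6,0xbc}
query mem[0x07]=0xe8, mem[0x0d]=0xbc, mem[0x14]=0xe8, mem[0x17]=0xdc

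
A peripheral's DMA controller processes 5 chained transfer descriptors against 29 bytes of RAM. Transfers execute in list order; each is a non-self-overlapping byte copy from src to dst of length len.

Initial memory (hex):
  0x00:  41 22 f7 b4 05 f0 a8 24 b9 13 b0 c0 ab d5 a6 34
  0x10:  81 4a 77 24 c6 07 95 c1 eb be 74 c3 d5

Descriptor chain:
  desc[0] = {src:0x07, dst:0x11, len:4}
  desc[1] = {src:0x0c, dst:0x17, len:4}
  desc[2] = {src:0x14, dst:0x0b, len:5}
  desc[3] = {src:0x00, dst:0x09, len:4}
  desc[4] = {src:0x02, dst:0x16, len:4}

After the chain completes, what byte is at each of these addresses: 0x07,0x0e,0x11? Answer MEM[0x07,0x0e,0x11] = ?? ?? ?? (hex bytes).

D0: mem[0x11..0x14] <- [24 b9 13 b0]
D1: mem[0x17..0x1a] <- [ab d5 a6 34]
D2: mem[0x0b..0x0f] <- [b0 07 95 ab d5]
D3: mem[0x09..0x0c] <- [41 22 f7 b4]
D4: mem[0x16..0x19] <- [f7 b4 05 f0]
query mem[0x07]=0x24, mem[0x0e]=0xab, mem[0x11]=0x24

MEM[0x07,0x0e,0x11] = 24 ab 24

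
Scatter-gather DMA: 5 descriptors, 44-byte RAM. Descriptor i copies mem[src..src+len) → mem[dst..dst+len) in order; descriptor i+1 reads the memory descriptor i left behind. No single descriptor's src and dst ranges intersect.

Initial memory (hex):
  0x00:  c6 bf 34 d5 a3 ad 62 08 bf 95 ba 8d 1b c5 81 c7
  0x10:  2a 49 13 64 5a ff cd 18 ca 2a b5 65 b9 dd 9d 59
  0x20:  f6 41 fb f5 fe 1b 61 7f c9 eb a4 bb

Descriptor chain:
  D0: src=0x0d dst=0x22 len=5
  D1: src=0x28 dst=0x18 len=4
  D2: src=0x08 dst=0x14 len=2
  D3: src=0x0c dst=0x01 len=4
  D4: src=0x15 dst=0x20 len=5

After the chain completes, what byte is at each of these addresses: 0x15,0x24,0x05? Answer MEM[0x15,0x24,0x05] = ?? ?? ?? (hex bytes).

  after D0: wrote 5B at 0x22 = c581c72a49
  after D1: wrote 4B at 0x18 = c9eba4bb
  after D2: wrote 2B at 0x14 = bf95
  after D3: wrote 4B at 0x01 = 1bc581c7
  after D4: wrote 5B at 0x20 = 95cd18c9eb
query mem[0x15]=0x95, mem[0x24]=0xeb, mem[0x05]=0xad

MEM[0x15,0x24,0x05] = 95 eb ad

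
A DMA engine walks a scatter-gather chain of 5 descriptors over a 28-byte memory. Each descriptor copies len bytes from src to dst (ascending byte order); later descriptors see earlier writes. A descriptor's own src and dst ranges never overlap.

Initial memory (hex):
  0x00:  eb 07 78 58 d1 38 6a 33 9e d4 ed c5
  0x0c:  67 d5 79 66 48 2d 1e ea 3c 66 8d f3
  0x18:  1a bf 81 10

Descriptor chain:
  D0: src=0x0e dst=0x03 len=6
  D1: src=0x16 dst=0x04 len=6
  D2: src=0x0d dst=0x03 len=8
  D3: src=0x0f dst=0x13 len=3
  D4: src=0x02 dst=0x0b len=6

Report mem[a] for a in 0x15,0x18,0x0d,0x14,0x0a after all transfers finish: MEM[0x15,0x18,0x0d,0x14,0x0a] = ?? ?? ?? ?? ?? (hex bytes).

  after D0: wrote 6B at 0x03 = 7966482d1eea
  after D1: wrote 6B at 0x04 = 8df31abf8110
  after D2: wrote 8B at 0x03 = d57966482d1eea3c
  after D3: wrote 3B at 0x13 = 66482d
  after D4: wrote 6B at 0x0b = 78d57966482d
query mem[0x15]=0x2d, mem[0x18]=0x1a, mem[0x0d]=0x79, mem[0x14]=0x48, mem[0x0a]=0x3c

MEM[0x15,0x18,0x0d,0x14,0x0a] = 2d 1a 79 48 3c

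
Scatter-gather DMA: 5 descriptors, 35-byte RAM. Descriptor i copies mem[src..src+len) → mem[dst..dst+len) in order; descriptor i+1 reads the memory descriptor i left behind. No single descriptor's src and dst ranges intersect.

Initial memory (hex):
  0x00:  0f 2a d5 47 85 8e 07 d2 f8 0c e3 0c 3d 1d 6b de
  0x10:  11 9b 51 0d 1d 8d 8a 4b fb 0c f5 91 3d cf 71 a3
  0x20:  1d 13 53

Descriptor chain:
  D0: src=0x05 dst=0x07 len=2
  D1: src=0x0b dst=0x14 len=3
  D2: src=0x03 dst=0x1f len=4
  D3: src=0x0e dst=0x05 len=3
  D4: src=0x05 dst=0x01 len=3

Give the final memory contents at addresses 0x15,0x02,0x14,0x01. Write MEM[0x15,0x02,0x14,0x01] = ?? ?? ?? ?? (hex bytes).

[0] 0x05->0x07 len=2 : 8e 07
[1] 0x0b->0x14 len=3 : 0c 3d 1d
[2] 0x03->0x1f len=4 : 47 85 8e 07
[3] 0x0e->0x05 len=3 : 6b de 11
[4] 0x05->0x01 len=3 : 6b de 11
query mem[0x15]=0x3d, mem[0x02]=0xde, mem[0x14]=0x0c, mem[0x01]=0x6b

MEM[0x15,0x02,0x14,0x01] = 3d de 0c 6b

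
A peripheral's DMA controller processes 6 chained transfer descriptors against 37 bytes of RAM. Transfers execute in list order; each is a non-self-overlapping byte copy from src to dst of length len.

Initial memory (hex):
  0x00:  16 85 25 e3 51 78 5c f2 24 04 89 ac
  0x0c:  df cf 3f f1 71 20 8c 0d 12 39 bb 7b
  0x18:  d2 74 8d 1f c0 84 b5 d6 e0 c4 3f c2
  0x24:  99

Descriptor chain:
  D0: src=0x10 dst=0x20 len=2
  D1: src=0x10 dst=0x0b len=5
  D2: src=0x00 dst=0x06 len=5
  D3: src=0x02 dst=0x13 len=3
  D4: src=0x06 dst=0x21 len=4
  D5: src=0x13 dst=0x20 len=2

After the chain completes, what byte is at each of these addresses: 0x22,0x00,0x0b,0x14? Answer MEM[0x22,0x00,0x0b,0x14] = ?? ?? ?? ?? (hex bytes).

[0] 0x10->0x20 len=2 : 71 20
[1] 0x10->0x0b len=5 : 71 20 8c 0d 12
[2] 0x00->0x06 len=5 : 16 85 25 e3 51
[3] 0x02->0x13 len=3 : 25 e3 51
[4] 0x06->0x21 len=4 : 16 85 25 e3
[5] 0x13->0x20 len=2 : 25 e3
query mem[0x22]=0x85, mem[0x00]=0x16, mem[0x0b]=0x71, mem[0x14]=0xe3

MEM[0x22,0x00,0x0b,0x14] = 85 16 71 e3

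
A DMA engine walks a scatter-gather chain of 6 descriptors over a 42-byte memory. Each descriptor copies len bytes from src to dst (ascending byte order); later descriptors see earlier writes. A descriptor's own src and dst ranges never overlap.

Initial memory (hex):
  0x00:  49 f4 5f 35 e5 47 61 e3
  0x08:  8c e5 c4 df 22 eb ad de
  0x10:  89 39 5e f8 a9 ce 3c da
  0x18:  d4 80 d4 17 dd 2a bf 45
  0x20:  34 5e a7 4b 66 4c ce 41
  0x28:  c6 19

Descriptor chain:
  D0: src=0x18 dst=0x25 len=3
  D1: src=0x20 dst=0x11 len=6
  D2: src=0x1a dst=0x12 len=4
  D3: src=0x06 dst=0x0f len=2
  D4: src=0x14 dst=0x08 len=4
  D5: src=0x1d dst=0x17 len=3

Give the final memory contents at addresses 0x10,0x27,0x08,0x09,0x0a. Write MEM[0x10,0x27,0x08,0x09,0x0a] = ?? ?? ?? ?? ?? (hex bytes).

D0: mem[0x25..0x27] <- [d4 80 d4]
D1: mem[0x11..0x16] <- [34 5e a7 4b 66 d4]
D2: mem[0x12..0x15] <- [d4 17 dd 2a]
D3: mem[0x0f..0x10] <- [61 e3]
D4: mem[0x08..0x0b] <- [dd 2a d4 da]
D5: mem[0x17..0x19] <- [2a bf 45]
query mem[0x10]=0xe3, mem[0x27]=0xd4, mem[0x08]=0xdd, mem[0x09]=0x2a, mem[0x0a]=0xd4

MEM[0x10,0x27,0x08,0x09,0x0a] = e3 d4 dd 2a d4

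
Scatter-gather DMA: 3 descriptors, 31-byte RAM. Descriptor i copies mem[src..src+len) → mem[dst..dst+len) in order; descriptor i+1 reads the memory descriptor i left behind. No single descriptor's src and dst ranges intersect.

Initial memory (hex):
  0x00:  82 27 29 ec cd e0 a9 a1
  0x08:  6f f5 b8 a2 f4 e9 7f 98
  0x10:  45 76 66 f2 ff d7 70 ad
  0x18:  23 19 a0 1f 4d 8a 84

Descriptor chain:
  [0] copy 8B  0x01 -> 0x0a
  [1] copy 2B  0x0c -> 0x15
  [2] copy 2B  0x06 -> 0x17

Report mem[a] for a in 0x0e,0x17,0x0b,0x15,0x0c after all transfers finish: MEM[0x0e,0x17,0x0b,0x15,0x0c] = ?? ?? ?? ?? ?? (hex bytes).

D0: mem[0x0a..0x11] <- [27 29 ec cd e0 a9 a1 6f]
D1: mem[0x15..0x16] <- [ec cd]
D2: mem[0x17..0x18] <- [a9 a1]
query mem[0x0e]=0xe0, mem[0x17]=0xa9, mem[0x0b]=0x29, mem[0x15]=0xec, mem[0x0c]=0xec

MEM[0x0e,0x17,0x0b,0x15,0x0c] = e0 a9 29 ec ec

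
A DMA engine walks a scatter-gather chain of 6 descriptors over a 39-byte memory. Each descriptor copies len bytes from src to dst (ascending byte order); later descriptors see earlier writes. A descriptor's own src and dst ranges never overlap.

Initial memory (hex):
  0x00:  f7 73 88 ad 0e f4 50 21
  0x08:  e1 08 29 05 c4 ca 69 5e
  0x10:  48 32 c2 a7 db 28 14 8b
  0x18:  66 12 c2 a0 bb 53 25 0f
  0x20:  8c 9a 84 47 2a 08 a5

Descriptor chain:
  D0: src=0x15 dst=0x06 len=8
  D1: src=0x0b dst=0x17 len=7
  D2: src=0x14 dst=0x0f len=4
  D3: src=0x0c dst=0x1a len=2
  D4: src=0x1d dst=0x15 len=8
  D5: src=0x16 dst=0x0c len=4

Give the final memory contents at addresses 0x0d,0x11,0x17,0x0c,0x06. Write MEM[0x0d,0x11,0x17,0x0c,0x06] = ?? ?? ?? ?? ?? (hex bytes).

MEM[0x0d,0x11,0x17,0x0c,0x06] = 0f 14 0f 25 28

[0] 0x15->0x06 len=8 : 28 14 8b 66 12 c2 a0 bb
[1] 0x0b->0x17 len=7 : c2 a0 bb 69 5e 48 32
[2] 0x14->0x0f len=4 : db 28 14 c2
[3] 0x0c->0x1a len=2 : a0 bb
[4] 0x1d->0x15 len=8 : 32 25 0f 8c 9a 84 47 2a
[5] 0x16->0x0c len=4 : 25 0f 8c 9a
query mem[0x0d]=0x0f, mem[0x11]=0x14, mem[0x17]=0x0f, mem[0x0c]=0x25, mem[0x06]=0x28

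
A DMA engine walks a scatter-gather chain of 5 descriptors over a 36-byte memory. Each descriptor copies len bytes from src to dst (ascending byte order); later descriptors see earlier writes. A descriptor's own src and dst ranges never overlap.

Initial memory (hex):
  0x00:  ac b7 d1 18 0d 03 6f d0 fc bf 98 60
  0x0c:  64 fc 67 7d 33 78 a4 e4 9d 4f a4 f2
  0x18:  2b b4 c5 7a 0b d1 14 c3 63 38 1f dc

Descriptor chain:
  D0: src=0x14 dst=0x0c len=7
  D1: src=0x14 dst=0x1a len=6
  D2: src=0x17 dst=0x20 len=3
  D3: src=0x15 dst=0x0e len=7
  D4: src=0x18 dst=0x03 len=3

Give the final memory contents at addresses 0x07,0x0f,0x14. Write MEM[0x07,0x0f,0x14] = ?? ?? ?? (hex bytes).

  after D0: wrote 7B at 0x0c = 9d4fa4f22bb4c5
  after D1: wrote 6B at 0x1a = 9d4fa4f22bb4
  after D2: wrote 3B at 0x20 = f22bb4
  after D3: wrote 7B at 0x0e = 4fa4f22bb49d4f
  after D4: wrote 3B at 0x03 = 2bb49d
query mem[0x07]=0xd0, mem[0x0f]=0xa4, mem[0x14]=0x4f

MEM[0x07,0x0f,0x14] = d0 a4 4f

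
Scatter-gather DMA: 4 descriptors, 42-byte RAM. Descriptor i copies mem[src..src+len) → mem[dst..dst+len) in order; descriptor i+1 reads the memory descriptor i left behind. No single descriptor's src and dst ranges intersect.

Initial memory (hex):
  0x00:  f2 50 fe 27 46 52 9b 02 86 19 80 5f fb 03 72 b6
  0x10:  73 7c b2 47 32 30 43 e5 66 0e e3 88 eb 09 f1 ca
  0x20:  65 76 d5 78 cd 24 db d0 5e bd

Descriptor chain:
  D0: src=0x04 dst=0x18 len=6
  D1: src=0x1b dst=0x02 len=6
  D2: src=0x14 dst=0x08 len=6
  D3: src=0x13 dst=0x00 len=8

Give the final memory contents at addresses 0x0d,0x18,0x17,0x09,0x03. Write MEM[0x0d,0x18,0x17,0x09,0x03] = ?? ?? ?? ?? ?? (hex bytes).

MEM[0x0d,0x18,0x17,0x09,0x03] = 52 46 e5 30 43

#0 dst[0x18+6] := {0x46,0x52,0x9b,0x02,0x86,0x19}
#1 dst[0x02+6] := {0x02,0x86,0x19,0xf1,0xca,0x65}
#2 dst[0x08+6] := {0x32,0x30,0x43,0xe5,0x46,0x52}
#3 dst[0x00+8] := {0x47,0x32,0x30,0x43,0xe5,0x46,0x52,0x9b}
query mem[0x0d]=0x52, mem[0x18]=0x46, mem[0x17]=0xe5, mem[0x09]=0x30, mem[0x03]=0x43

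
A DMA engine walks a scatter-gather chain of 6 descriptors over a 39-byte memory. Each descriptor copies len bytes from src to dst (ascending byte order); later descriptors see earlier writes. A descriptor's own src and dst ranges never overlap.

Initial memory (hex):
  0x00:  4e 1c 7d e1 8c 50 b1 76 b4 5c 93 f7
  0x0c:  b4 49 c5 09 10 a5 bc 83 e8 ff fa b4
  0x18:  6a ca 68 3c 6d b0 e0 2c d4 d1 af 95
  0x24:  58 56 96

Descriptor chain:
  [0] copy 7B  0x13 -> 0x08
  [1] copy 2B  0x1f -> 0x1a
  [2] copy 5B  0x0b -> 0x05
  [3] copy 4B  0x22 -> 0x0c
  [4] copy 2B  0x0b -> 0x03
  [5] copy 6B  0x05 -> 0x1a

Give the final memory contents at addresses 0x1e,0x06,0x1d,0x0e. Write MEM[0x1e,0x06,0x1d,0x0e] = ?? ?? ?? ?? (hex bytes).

MEM[0x1e,0x06,0x1d,0x0e] = 09 b4 ca 58

[0] 0x13->0x08 len=7 : 83 e8 ff fa b4 6a ca
[1] 0x1f->0x1a len=2 : 2c d4
[2] 0x0b->0x05 len=5 : fa b4 6a ca 09
[3] 0x22->0x0c len=4 : af 95 58 56
[4] 0x0b->0x03 len=2 : fa af
[5] 0x05->0x1a len=6 : fa b4 6a ca 09 ff
query mem[0x1e]=0x09, mem[0x06]=0xb4, mem[0x1d]=0xca, mem[0x0e]=0x58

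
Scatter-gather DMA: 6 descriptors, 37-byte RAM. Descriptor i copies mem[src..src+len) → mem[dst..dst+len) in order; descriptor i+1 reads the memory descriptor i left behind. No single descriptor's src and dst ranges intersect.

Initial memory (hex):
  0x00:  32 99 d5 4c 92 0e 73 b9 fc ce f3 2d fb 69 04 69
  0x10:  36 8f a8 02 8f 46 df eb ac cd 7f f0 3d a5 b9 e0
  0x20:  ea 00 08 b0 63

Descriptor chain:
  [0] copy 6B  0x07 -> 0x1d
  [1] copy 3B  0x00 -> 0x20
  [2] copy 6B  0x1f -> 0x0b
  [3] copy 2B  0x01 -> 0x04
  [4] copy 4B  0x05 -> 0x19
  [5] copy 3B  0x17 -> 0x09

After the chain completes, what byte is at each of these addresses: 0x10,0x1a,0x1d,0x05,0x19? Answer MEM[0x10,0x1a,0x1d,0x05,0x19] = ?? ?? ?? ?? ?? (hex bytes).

MEM[0x10,0x1a,0x1d,0x05,0x19] = 63 73 b9 d5 d5

  after D0: wrote 6B at 0x1d = b9fccef32dfb
  after D1: wrote 3B at 0x20 = 3299d5
  after D2: wrote 6B at 0x0b = ce3299d5b063
  after D3: wrote 2B at 0x04 = 99d5
  after D4: wrote 4B at 0x19 = d573b9fc
  after D5: wrote 3B at 0x09 = ebacd5
query mem[0x10]=0x63, mem[0x1a]=0x73, mem[0x1d]=0xb9, mem[0x05]=0xd5, mem[0x19]=0xd5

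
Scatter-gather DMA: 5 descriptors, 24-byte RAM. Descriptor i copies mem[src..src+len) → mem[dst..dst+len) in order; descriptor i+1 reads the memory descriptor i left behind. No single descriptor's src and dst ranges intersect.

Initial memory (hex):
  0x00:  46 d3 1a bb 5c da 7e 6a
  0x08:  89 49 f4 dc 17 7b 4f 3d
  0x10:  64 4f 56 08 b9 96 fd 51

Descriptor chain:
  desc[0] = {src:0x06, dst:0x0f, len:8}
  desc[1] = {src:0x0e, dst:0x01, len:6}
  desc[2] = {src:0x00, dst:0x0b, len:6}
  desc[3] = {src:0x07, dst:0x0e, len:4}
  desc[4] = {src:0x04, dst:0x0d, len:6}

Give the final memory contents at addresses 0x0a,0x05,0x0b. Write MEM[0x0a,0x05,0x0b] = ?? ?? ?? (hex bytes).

MEM[0x0a,0x05,0x0b] = f4 49 46

#0 dst[0x0f+8] := {0x7e,0x6a,0x89,0x49,0xf4,0xdc,0x17,0x7b}
#1 dst[0x01+6] := {0x4f,0x7e,0x6a,0x89,0x49,0xf4}
#2 dst[0x0b+6] := {0x46,0x4f,0x7e,0x6a,0x89,0x49}
#3 dst[0x0e+4] := {0x6a,0x89,0x49,0xf4}
#4 dst[0x0d+6] := {0x89,0x49,0xf4,0x6a,0x89,0x49}
query mem[0x0a]=0xf4, mem[0x05]=0x49, mem[0x0b]=0x46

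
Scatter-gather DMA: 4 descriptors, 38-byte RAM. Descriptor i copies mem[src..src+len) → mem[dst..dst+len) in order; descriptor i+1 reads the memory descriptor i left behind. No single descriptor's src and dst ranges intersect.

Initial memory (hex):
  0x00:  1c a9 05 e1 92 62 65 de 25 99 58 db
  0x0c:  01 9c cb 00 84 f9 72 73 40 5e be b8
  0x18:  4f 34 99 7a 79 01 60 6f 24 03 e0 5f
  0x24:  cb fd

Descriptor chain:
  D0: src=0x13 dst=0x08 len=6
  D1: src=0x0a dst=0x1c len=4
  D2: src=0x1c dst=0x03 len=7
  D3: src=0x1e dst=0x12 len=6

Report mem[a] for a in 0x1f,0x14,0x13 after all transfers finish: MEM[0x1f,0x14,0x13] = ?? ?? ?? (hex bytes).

MEM[0x1f,0x14,0x13] = 4f 24 4f

#0 dst[0x08+6] := {0x73,0x40,0x5e,0xbe,0xb8,0x4f}
#1 dst[0x1c+4] := {0x5e,0xbe,0xb8,0x4f}
#2 dst[0x03+7] := {0x5e,0xbe,0xb8,0x4f,0x24,0x03,0xe0}
#3 dst[0x12+6] := {0xb8,0x4f,0x24,0x03,0xe0,0x5f}
query mem[0x1f]=0x4f, mem[0x14]=0x24, mem[0x13]=0x4f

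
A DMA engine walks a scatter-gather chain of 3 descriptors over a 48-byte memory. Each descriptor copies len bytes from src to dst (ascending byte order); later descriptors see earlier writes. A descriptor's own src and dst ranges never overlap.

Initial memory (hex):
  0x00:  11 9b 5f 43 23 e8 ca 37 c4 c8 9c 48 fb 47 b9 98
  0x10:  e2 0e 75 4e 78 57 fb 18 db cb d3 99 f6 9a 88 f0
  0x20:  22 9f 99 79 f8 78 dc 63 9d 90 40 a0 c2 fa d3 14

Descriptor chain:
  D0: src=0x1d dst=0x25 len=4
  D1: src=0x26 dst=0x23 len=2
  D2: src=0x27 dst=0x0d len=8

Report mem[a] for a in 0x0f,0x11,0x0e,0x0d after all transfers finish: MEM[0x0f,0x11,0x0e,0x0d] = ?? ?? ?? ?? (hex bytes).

#0 dst[0x25+4] := {0x9a,0x88,0xf0,0x22}
#1 dst[0x23+2] := {0x88,0xf0}
#2 dst[0x0d+8] := {0xf0,0x22,0x90,0x40,0xa0,0xc2,0xfa,0xd3}
query mem[0x0f]=0x90, mem[0x11]=0xa0, mem[0x0e]=0x22, mem[0x0d]=0xf0

MEM[0x0f,0x11,0x0e,0x0d] = 90 a0 22 f0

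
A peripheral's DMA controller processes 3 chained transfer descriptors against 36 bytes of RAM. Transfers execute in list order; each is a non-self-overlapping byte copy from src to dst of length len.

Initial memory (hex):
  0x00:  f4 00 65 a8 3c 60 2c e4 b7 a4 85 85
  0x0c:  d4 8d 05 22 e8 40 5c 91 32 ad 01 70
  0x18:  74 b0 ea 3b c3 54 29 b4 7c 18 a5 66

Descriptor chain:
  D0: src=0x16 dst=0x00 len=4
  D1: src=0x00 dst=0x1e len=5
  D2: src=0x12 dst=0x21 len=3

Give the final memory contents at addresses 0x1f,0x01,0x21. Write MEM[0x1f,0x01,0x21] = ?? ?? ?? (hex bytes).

  after D0: wrote 4B at 0x00 = 017074b0
  after D1: wrote 5B at 0x1e = 017074b03c
  after D2: wrote 3B at 0x21 = 5c9132
query mem[0x1f]=0x70, mem[0x01]=0x70, mem[0x21]=0x5c

MEM[0x1f,0x01,0x21] = 70 70 5c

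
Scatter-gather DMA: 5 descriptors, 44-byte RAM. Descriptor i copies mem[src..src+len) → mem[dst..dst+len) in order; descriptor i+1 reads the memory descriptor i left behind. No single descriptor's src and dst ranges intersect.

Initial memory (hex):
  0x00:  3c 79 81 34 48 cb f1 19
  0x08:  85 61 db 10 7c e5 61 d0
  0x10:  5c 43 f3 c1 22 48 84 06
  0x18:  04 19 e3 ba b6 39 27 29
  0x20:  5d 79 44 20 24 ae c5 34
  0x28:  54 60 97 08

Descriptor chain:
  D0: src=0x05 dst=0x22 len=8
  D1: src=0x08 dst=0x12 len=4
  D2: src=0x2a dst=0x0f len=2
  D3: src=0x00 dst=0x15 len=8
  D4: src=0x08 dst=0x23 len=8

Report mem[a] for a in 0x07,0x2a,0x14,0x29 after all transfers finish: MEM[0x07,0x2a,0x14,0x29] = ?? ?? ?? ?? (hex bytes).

[0] 0x05->0x22 len=8 : cb f1 19 85 61 db 10 7c
[1] 0x08->0x12 len=4 : 85 61 db 10
[2] 0x2a->0x0f len=2 : 97 08
[3] 0x00->0x15 len=8 : 3c 79 81 34 48 cb f1 19
[4] 0x08->0x23 len=8 : 85 61 db 10 7c e5 61 97
query mem[0x07]=0x19, mem[0x2a]=0x97, mem[0x14]=0xdb, mem[0x29]=0x61

MEM[0x07,0x2a,0x14,0x29] = 19 97 db 61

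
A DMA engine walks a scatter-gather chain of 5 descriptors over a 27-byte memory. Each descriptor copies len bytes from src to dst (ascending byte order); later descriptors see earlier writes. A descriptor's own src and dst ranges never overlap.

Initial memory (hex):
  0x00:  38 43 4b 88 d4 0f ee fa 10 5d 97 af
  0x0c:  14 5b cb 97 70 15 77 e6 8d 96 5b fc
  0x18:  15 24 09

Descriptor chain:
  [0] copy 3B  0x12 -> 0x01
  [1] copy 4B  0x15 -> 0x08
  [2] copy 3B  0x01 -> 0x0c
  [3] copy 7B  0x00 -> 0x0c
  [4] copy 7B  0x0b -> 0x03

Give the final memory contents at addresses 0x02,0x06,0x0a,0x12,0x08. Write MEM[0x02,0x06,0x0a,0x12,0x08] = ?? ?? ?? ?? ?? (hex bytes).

[0] 0x12->0x01 len=3 : 77 e6 8d
[1] 0x15->0x08 len=4 : 96 5b fc 15
[2] 0x01->0x0c len=3 : 77 e6 8d
[3] 0x00->0x0c len=7 : 38 77 e6 8d d4 0f ee
[4] 0x0b->0x03 len=7 : 15 38 77 e6 8d d4 0f
query mem[0x02]=0xe6, mem[0x06]=0xe6, mem[0x0a]=0xfc, mem[0x12]=0xee, mem[0x08]=0xd4

MEM[0x02,0x06,0x0a,0x12,0x08] = e6 e6 fc ee d4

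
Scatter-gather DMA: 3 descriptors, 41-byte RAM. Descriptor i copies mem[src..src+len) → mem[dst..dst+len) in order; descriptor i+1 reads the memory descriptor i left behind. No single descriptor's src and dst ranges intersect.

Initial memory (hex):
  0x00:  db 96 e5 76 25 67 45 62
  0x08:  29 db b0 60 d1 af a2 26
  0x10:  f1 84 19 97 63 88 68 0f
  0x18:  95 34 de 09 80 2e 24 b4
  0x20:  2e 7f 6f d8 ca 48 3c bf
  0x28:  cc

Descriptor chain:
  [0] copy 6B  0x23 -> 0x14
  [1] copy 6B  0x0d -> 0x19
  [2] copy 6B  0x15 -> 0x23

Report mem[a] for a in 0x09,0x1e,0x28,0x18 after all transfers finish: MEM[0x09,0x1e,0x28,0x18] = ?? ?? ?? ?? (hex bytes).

MEM[0x09,0x1e,0x28,0x18] = db 19 a2 bf

#0 dst[0x14+6] := {0xd8,0xca,0x48,0x3c,0xbf,0xcc}
#1 dst[0x19+6] := {0xaf,0xa2,0x26,0xf1,0x84,0x19}
#2 dst[0x23+6] := {0xca,0x48,0x3c,0xbf,0xaf,0xa2}
query mem[0x09]=0xdb, mem[0x1e]=0x19, mem[0x28]=0xa2, mem[0x18]=0xbf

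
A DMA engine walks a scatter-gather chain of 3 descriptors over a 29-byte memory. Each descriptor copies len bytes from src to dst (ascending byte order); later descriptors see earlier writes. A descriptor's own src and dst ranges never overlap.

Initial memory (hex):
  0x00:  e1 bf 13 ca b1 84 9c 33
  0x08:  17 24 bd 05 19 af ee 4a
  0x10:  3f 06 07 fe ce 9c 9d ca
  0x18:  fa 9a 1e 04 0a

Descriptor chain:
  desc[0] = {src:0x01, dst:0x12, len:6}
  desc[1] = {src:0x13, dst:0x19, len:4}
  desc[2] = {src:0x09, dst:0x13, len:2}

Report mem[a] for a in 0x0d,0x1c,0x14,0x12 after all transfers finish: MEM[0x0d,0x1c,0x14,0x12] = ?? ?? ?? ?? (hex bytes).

D0: mem[0x12..0x17] <- [bf 13 ca b1 84 9c]
D1: mem[0x19..0x1c] <- [13 ca b1 84]
D2: mem[0x13..0x14] <- [24 bd]
query mem[0x0d]=0xaf, mem[0x1c]=0x84, mem[0x14]=0xbd, mem[0x12]=0xbf

MEM[0x0d,0x1c,0x14,0x12] = af 84 bd bf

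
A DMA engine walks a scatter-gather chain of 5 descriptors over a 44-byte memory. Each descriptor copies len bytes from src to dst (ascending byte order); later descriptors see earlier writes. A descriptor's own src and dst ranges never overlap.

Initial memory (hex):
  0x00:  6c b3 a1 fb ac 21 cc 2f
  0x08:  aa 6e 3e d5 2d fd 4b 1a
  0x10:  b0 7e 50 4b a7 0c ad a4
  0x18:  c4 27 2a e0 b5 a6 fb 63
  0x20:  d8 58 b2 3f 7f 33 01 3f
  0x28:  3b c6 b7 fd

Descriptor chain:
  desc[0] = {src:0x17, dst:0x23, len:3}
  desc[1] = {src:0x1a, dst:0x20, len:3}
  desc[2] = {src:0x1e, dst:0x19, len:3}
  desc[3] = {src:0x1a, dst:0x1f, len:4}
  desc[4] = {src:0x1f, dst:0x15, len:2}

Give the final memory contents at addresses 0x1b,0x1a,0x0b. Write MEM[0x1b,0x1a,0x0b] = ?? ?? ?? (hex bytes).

MEM[0x1b,0x1a,0x0b] = 2a 63 d5

[0] 0x17->0x23 len=3 : a4 c4 27
[1] 0x1a->0x20 len=3 : 2a e0 b5
[2] 0x1e->0x19 len=3 : fb 63 2a
[3] 0x1a->0x1f len=4 : 63 2a b5 a6
[4] 0x1f->0x15 len=2 : 63 2a
query mem[0x1b]=0x2a, mem[0x1a]=0x63, mem[0x0b]=0xd5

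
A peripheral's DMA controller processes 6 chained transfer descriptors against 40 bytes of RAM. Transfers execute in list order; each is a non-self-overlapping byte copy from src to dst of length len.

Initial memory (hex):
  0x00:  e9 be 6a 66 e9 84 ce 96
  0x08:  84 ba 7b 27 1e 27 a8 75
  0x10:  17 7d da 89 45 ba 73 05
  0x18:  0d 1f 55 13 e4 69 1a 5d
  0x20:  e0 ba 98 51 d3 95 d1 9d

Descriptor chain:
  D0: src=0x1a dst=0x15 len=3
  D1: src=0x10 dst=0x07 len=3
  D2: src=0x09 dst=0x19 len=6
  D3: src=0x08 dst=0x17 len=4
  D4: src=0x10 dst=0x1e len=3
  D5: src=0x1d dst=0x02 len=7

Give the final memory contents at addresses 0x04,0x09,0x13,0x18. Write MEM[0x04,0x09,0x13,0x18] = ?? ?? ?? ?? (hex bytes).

MEM[0x04,0x09,0x13,0x18] = 7d da 89 da

[0] 0x1a->0x15 len=3 : 55 13 e4
[1] 0x10->0x07 len=3 : 17 7d da
[2] 0x09->0x19 len=6 : da 7b 27 1e 27 a8
[3] 0x08->0x17 len=4 : 7d da 7b 27
[4] 0x10->0x1e len=3 : 17 7d da
[5] 0x1d->0x02 len=7 : 27 17 7d da ba 98 51
query mem[0x04]=0x7d, mem[0x09]=0xda, mem[0x13]=0x89, mem[0x18]=0xda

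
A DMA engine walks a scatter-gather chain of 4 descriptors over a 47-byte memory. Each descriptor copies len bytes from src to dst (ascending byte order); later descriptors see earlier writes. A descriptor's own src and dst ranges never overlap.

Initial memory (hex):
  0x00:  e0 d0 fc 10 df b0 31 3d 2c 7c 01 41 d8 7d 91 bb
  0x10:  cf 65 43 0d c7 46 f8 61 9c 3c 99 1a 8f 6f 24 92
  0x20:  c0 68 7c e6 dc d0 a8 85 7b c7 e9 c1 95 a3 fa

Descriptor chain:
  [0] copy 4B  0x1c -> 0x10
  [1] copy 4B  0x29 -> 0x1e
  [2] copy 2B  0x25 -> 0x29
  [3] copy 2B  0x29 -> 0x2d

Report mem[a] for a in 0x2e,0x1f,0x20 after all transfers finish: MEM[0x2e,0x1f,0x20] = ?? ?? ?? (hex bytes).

  after D0: wrote 4B at 0x10 = 8f6f2492
  after D1: wrote 4B at 0x1e = c7e9c195
  after D2: wrote 2B at 0x29 = d0a8
  after D3: wrote 2B at 0x2d = d0a8
query mem[0x2e]=0xa8, mem[0x1f]=0xe9, mem[0x20]=0xc1

MEM[0x2e,0x1f,0x20] = a8 e9 c1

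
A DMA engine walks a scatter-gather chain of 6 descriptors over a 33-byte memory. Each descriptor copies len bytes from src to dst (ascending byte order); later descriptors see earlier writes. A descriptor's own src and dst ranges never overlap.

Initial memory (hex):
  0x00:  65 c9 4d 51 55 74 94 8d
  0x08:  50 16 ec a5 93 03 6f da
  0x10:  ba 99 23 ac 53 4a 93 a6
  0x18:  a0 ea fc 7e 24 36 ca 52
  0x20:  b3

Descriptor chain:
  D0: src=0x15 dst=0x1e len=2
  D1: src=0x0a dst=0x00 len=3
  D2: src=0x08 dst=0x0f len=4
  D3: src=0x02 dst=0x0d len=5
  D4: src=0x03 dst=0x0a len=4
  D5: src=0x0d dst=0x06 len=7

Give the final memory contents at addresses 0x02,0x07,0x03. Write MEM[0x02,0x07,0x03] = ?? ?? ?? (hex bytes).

#0 dst[0x1e+2] := {0x4a,0x93}
#1 dst[0x00+3] := {0xec,0xa5,0x93}
#2 dst[0x0f+4] := {0x50,0x16,0xec,0xa5}
#3 dst[0x0d+5] := {0x93,0x51,0x55,0x74,0x94}
#4 dst[0x0a+4] := {0x51,0x55,0x74,0x94}
#5 dst[0x06+7] := {0x94,0x51,0x55,0x74,0x94,0xa5,0xac}
query mem[0x02]=0x93, mem[0x07]=0x51, mem[0x03]=0x51

MEM[0x02,0x07,0x03] = 93 51 51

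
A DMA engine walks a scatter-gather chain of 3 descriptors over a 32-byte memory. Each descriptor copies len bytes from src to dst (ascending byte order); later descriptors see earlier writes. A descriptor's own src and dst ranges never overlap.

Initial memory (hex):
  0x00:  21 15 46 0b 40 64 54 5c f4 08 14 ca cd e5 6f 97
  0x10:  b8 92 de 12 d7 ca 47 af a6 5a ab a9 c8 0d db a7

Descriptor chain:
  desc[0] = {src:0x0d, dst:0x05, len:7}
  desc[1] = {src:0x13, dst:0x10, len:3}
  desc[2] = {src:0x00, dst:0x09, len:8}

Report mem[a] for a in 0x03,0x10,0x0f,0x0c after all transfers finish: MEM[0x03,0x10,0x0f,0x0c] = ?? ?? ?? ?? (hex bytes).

  after D0: wrote 7B at 0x05 = e56f97b892de12
  after D1: wrote 3B at 0x10 = 12d7ca
  after D2: wrote 8B at 0x09 = 2115460b40e56f97
query mem[0x03]=0x0b, mem[0x10]=0x97, mem[0x0f]=0x6f, mem[0x0c]=0x0b

MEM[0x03,0x10,0x0f,0x0c] = 0b 97 6f 0b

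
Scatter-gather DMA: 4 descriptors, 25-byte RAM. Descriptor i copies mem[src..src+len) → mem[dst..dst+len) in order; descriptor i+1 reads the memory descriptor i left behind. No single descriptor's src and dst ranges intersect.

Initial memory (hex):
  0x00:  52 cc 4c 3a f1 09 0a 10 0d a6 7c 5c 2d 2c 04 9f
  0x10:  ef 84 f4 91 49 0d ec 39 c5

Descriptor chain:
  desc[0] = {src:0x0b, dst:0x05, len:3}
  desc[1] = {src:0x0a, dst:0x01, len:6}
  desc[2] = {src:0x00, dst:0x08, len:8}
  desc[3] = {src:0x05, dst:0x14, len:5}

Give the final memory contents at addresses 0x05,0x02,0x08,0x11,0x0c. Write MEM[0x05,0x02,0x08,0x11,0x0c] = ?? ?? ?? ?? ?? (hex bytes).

#0 dst[0x05+3] := {0x5c,0x2d,0x2c}
#1 dst[0x01+6] := {0x7c,0x5c,0x2d,0x2c,0x04,0x9f}
#2 dst[0x08+8] := {0x52,0x7c,0x5c,0x2d,0x2c,0x04,0x9f,0x2c}
#3 dst[0x14+5] := {0x04,0x9f,0x2c,0x52,0x7c}
query mem[0x05]=0x04, mem[0x02]=0x5c, mem[0x08]=0x52, mem[0x11]=0x84, mem[0x0c]=0x2c

MEM[0x05,0x02,0x08,0x11,0x0c] = 04 5c 52 84 2c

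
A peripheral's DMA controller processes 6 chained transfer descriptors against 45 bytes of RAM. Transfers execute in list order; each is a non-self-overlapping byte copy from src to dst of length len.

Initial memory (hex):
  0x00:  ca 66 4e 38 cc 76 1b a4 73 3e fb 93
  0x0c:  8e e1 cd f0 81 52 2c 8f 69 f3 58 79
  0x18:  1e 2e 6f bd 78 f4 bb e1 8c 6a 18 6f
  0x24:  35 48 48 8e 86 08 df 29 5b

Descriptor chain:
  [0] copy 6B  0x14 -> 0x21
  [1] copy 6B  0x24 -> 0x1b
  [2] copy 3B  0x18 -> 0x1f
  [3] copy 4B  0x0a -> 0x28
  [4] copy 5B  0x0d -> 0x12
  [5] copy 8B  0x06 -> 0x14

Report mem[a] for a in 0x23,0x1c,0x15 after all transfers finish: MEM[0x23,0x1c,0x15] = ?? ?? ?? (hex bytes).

MEM[0x23,0x1c,0x15] = 58 1e a4

D0: mem[0x21..0x26] <- [69 f3 58 79 1e 2e]
D1: mem[0x1b..0x20] <- [79 1e 2e 8e 86 08]
D2: mem[0x1f..0x21] <- [1e 2e 6f]
D3: mem[0x28..0x2b] <- [fb 93 8e e1]
D4: mem[0x12..0x16] <- [e1 cd f0 81 52]
D5: mem[0x14..0x1b] <- [1b a4 73 3e fb 93 8e e1]
query mem[0x23]=0x58, mem[0x1c]=0x1e, mem[0x15]=0xa4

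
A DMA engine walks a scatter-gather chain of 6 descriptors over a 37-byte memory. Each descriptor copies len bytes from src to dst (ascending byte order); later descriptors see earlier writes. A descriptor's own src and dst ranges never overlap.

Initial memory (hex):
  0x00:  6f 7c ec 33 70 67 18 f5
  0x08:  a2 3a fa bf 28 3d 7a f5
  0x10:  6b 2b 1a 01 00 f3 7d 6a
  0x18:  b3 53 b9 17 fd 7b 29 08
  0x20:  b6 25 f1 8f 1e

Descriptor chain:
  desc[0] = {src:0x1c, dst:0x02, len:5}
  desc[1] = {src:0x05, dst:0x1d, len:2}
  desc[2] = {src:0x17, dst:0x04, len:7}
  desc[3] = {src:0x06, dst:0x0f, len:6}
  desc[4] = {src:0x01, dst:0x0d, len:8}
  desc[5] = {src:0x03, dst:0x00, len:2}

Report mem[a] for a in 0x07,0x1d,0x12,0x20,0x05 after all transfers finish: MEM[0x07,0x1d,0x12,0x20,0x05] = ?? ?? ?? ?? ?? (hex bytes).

MEM[0x07,0x1d,0x12,0x20,0x05] = b9 08 53 b6 b3

D0: mem[0x02..0x06] <- [fd 7b 29 08 b6]
D1: mem[0x1d..0x1e] <- [08 b6]
D2: mem[0x04..0x0a] <- [6a b3 53 b9 17 fd 08]
D3: mem[0x0f..0x14] <- [53 b9 17 fd 08 bf]
D4: mem[0x0d..0x14] <- [7c fd 7b 6a b3 53 b9 17]
D5: mem[0x00..0x01] <- [7b 6a]
query mem[0x07]=0xb9, mem[0x1d]=0x08, mem[0x12]=0x53, mem[0x20]=0xb6, mem[0x05]=0xb3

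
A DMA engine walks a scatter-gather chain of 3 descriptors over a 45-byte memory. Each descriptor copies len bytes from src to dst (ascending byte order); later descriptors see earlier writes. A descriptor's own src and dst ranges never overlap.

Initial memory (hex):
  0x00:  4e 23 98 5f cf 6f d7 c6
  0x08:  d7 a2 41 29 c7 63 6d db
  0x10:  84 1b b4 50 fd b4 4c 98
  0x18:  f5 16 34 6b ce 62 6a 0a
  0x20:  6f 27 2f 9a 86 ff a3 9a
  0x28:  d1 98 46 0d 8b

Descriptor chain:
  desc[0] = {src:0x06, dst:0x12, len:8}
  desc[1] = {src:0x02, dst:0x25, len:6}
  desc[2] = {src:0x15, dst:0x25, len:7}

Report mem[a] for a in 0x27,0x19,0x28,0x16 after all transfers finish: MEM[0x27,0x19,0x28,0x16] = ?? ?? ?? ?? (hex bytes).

MEM[0x27,0x19,0x28,0x16] = 29 63 c7 41

  after D0: wrote 8B at 0x12 = d7c6d7a24129c763
  after D1: wrote 6B at 0x25 = 985fcf6fd7c6
  after D2: wrote 7B at 0x25 = a24129c763346b
query mem[0x27]=0x29, mem[0x19]=0x63, mem[0x28]=0xc7, mem[0x16]=0x41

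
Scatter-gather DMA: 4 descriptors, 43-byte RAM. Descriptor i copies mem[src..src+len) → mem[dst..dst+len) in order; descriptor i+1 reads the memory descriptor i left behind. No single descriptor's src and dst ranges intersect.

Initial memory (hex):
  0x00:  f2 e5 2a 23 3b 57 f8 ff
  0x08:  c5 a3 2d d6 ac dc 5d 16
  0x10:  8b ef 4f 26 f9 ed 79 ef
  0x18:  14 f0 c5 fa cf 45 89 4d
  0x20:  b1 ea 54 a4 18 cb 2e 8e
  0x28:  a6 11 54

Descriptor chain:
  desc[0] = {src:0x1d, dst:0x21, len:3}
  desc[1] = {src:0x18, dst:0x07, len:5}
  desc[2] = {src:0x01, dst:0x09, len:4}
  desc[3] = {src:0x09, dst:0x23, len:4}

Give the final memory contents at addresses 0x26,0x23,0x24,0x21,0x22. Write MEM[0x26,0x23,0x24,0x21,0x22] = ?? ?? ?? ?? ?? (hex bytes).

#0 dst[0x21+3] := {0x45,0x89,0x4d}
#1 dst[0x07+5] := {0x14,0xf0,0xc5,0xfa,0xcf}
#2 dst[0x09+4] := {0xe5,0x2a,0x23,0x3b}
#3 dst[0x23+4] := {0xe5,0x2a,0x23,0x3b}
query mem[0x26]=0x3b, mem[0x23]=0xe5, mem[0x24]=0x2a, mem[0x21]=0x45, mem[0x22]=0x89

MEM[0x26,0x23,0x24,0x21,0x22] = 3b e5 2a 45 89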